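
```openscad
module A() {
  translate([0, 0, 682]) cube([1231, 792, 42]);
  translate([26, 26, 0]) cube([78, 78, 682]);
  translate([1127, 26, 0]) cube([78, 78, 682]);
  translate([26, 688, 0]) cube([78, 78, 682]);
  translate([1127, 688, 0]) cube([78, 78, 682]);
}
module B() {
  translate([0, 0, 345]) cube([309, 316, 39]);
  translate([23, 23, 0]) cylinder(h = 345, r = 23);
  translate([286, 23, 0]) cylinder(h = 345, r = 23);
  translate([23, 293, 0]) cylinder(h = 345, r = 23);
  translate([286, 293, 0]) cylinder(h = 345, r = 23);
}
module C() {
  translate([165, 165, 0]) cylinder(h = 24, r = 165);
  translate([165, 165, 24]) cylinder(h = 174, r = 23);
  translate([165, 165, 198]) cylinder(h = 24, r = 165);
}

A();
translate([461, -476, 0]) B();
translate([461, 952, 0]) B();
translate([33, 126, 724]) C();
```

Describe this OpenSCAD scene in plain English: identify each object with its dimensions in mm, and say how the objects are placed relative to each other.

A is a rectangular dining table. The top is 1231×792×42 mm with its upper surface at z = 724 mm. It stands on four 78×78 mm square legs, each inset 26 mm from the nearest pair of top edges, running from the floor to the underside of the top.

B is a four-legged stool. The seat is 309×316 mm, 39 mm thick, top at z = 384 mm. It stands on four round legs, each 46 mm in diameter, from z = 0 to the seat underside, each leg's axis is inset half a diameter from the nearest pair of seat edges (so the leg's bounding box is flush with the corner).

C is a spool: two coaxial disc flanges of radius 165 mm and thickness 24 mm, joined by a core cylinder of radius 23 mm and height 174 mm. The lower flange rests on z = 0 and the three cylinders share a vertical axis.

Two stools sit around the table at the −y, +y sides. The spool is on top of the table.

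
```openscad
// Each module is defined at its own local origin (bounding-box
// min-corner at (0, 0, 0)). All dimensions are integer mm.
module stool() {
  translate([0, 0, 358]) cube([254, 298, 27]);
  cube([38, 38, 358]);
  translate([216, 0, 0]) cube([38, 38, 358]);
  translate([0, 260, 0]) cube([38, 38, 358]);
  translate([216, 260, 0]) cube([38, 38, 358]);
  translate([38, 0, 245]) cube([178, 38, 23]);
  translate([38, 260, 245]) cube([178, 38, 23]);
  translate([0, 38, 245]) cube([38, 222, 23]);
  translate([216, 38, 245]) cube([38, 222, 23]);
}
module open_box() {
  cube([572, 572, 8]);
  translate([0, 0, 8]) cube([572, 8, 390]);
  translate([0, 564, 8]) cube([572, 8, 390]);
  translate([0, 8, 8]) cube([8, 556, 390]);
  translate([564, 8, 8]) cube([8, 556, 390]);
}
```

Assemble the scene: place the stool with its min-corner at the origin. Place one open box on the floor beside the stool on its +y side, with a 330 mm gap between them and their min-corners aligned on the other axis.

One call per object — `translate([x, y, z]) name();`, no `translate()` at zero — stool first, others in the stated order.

stool();
translate([0, 628, 0]) open_box();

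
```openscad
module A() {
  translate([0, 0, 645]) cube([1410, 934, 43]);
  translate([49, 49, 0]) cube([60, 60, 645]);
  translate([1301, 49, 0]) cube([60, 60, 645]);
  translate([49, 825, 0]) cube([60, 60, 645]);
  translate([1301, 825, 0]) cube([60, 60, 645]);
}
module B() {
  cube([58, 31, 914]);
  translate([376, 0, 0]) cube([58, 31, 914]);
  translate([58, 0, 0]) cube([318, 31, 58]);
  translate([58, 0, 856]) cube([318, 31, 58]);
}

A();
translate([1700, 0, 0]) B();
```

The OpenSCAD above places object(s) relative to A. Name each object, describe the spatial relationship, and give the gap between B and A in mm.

The picture frame's nearest face is 290 mm from the table's +x face.

A is a table. B is a picture frame. The picture frame is on the floor beside the table on its +x side. The gap between the picture frame and the table is 290 mm.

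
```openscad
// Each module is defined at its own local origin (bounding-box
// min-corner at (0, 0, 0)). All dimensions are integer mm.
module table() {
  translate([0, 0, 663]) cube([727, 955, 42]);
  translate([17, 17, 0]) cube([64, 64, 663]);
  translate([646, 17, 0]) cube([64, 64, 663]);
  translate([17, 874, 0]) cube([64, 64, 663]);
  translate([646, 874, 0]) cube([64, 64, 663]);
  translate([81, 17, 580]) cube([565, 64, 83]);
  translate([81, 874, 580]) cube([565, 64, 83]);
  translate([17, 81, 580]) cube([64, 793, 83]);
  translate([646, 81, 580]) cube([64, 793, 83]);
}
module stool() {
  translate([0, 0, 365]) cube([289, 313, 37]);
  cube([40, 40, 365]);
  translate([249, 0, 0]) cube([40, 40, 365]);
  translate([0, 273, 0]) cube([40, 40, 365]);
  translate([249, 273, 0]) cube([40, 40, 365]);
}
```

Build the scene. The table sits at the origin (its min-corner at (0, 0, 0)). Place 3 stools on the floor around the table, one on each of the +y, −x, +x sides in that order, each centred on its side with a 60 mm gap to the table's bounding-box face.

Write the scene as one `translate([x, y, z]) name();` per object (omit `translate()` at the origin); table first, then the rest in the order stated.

table();
translate([219, 1015, 0]) stool();
translate([-349, 321, 0]) stool();
translate([787, 321, 0]) stool();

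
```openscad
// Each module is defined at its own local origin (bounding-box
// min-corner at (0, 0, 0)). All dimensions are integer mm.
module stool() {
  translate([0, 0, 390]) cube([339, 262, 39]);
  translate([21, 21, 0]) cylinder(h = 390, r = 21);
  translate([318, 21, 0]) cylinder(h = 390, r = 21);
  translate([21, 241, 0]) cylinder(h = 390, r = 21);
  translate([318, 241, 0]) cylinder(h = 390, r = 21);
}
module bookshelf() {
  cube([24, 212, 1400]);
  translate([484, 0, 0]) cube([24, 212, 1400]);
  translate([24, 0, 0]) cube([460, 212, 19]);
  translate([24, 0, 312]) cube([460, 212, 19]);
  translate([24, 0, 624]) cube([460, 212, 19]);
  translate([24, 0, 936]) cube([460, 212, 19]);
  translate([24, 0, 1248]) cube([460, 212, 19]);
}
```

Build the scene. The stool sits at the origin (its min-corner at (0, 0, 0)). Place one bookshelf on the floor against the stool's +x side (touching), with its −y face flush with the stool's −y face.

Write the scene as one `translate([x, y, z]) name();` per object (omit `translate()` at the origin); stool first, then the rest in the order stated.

stool();
translate([339, 0, 0]) bookshelf();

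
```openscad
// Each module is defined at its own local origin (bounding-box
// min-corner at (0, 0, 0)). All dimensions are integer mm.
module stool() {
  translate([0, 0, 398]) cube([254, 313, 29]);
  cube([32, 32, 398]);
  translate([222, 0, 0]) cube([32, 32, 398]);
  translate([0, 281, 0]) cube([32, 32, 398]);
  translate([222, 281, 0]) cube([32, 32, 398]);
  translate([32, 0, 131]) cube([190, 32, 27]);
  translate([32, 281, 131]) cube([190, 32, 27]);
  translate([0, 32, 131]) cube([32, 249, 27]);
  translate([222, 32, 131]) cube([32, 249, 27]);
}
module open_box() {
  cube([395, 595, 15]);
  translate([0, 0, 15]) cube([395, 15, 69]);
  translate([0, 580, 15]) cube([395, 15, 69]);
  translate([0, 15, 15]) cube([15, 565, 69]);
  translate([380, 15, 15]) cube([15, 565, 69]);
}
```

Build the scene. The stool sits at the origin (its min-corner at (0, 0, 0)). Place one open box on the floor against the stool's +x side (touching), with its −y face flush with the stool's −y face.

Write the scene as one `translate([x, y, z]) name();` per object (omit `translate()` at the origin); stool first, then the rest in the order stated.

stool();
translate([254, 0, 0]) open_box();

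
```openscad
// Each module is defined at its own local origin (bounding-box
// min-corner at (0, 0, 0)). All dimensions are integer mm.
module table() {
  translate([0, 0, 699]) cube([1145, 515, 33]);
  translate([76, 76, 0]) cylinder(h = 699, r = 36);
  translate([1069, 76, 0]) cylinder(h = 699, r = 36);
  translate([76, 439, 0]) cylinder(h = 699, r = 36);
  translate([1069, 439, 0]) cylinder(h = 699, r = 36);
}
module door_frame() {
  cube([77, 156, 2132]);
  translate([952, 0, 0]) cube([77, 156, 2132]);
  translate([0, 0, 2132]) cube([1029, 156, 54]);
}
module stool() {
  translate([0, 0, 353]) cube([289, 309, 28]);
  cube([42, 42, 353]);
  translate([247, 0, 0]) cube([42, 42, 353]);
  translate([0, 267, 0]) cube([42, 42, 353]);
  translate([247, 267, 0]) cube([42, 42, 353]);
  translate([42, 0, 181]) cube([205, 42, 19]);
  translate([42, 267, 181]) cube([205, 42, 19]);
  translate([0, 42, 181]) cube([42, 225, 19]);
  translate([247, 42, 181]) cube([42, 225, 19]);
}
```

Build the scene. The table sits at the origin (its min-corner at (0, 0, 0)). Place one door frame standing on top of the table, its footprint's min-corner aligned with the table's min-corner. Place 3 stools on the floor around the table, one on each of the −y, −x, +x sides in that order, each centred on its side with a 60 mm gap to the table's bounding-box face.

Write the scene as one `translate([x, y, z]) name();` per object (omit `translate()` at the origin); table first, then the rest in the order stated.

table();
translate([0, 0, 732]) door_frame();
translate([428, -369, 0]) stool();
translate([-349, 103, 0]) stool();
translate([1205, 103, 0]) stool();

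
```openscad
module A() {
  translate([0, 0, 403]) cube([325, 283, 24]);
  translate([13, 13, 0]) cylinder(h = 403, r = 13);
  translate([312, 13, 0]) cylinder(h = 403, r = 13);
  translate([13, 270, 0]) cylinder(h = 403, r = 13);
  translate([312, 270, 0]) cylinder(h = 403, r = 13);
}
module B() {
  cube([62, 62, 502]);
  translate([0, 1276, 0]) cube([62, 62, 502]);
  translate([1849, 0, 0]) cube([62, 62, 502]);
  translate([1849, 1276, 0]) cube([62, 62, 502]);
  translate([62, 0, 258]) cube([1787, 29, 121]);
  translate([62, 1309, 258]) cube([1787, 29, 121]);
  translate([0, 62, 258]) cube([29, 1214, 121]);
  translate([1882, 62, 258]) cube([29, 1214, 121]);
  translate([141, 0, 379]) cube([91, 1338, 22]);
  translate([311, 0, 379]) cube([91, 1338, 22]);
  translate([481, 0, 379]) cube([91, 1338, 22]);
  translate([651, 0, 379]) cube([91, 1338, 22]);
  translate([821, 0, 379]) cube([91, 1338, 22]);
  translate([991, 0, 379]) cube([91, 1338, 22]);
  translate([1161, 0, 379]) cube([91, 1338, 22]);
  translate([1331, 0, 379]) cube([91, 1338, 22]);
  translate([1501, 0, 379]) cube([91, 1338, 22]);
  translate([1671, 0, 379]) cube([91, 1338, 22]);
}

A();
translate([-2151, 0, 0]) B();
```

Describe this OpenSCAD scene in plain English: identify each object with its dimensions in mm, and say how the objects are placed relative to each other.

A is a four-legged stool. The seat is a 325×283×24 mm slab whose top surface is at z = 427 mm; four round legs, each 26 mm in diameter, run from the floor (z = 0) to the underside of the seat, each leg's axis is inset half a diameter from the nearest pair of seat edges (so the leg's bounding box is flush with the corner).

B is a bed frame 1911 mm long (x) by 1338 mm wide (y). Four 62×62 mm corner posts, 502 mm tall, at the corners of the footprint. Four rails of 29 mm thickness and 121 mm height run between adjacent posts with their undersides at z = 258 mm, their outer faces flush with the outside of the frame (the two x-running rails run between the posts' inner faces; the two y-running rails run between the posts' inner faces). 10 slats, each 91 mm wide (x) and 22 mm thick, lie across the top of the two x-running rails, running the full 1338 mm width of the frame in y; the slats are evenly spaced along x between the inner faces of the end posts with equal gaps (rounded down to the nearest mm) at the −x end and between each pair — any rounding remainder accumulates at the +x end.

The bed frame is on the floor beside the stool on its −x side.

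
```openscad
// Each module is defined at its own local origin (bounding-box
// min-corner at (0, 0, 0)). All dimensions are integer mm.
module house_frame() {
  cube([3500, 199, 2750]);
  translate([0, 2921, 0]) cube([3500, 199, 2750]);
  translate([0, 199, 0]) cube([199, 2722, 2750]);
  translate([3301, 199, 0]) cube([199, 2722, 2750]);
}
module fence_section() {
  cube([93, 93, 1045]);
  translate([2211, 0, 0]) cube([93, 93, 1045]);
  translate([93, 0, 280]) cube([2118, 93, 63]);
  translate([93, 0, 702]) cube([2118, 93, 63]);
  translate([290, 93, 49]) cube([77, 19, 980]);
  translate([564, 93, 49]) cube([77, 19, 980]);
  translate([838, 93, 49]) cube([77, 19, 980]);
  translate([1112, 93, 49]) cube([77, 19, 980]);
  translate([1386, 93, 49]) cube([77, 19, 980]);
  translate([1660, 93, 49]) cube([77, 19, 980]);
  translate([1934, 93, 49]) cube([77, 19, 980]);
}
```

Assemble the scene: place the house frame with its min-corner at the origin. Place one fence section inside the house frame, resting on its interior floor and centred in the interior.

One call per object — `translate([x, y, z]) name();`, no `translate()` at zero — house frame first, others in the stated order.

house_frame();
translate([598, 1504, 0]) fence_section();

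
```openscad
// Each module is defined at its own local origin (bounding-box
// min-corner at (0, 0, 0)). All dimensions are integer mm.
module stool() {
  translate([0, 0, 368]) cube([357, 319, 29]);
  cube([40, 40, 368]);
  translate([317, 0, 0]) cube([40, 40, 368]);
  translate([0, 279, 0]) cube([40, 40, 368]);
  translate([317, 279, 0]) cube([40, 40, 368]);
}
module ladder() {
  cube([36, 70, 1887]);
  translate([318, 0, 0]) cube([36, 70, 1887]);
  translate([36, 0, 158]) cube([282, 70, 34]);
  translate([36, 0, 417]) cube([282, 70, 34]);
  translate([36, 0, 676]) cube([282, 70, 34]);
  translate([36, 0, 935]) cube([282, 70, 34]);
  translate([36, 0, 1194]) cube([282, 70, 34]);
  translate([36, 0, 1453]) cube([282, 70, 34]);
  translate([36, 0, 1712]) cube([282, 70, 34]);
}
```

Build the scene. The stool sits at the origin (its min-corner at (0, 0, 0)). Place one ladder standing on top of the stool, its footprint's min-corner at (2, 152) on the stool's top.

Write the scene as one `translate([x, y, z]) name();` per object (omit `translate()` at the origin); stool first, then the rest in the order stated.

stool();
translate([2, 152, 397]) ladder();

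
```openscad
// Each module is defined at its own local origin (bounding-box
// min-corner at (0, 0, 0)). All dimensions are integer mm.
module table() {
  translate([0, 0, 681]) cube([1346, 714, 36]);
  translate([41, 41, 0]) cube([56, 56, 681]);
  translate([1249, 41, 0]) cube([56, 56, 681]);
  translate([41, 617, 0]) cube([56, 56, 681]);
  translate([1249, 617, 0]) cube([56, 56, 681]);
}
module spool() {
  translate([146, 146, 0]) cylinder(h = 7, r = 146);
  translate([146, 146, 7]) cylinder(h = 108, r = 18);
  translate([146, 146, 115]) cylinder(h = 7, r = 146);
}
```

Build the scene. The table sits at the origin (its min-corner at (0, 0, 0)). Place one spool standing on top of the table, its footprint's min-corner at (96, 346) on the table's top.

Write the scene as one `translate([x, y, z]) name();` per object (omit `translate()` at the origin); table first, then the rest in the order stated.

table();
translate([96, 346, 717]) spool();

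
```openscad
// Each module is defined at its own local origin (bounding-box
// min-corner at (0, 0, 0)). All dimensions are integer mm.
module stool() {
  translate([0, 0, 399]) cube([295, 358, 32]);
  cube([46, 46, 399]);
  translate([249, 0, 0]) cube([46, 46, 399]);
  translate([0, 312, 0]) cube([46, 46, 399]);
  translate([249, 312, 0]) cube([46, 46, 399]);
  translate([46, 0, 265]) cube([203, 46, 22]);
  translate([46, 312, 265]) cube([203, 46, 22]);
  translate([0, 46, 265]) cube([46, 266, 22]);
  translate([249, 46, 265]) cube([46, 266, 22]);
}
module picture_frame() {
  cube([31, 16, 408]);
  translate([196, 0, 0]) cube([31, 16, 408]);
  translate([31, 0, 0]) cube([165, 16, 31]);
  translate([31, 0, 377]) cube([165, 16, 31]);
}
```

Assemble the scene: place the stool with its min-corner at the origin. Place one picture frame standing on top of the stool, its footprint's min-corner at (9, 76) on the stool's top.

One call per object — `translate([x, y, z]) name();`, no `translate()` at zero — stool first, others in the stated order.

stool();
translate([9, 76, 431]) picture_frame();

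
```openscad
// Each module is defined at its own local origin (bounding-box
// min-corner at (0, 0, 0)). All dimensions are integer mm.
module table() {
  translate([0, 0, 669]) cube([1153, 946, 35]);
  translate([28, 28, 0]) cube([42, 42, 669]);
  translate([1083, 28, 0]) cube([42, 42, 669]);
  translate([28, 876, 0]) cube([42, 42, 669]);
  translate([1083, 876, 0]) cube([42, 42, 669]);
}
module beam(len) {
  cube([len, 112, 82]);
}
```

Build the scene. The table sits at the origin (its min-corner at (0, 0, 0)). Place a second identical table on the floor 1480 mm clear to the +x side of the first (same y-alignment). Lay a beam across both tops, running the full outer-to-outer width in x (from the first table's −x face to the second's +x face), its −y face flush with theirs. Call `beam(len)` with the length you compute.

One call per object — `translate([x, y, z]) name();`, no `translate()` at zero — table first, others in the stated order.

table();
translate([2633, 0, 0]) table();
translate([0, 0, 704]) beam(3786);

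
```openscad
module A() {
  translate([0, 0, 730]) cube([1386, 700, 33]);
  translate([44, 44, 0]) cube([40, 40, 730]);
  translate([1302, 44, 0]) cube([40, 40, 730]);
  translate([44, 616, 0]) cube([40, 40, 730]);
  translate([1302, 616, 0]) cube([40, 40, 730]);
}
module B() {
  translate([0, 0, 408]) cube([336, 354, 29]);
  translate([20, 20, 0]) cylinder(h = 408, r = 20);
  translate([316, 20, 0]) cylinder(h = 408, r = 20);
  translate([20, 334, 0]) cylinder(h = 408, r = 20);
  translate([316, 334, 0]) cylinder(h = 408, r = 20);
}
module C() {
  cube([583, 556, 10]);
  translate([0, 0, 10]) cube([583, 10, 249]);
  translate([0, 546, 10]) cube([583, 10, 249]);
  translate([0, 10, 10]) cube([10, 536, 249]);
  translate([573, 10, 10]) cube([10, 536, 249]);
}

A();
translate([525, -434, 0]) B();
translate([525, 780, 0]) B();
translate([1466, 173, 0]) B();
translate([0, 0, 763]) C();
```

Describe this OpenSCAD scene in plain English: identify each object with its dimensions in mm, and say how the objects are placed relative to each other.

A is a table: top 1386 mm (x) × 700 mm (y), 33 mm thick, upper face at z = 763 mm, on four 40×40 mm square legs, each inset 44 mm from the nearest pair of top edges, running from z = 0 to the bottom of the top.

B is a four-legged stool. The seat is a 336×354×29 mm slab whose top surface is at z = 437 mm; four round legs, each 40 mm in diameter, run from the floor (z = 0) to the underside of the seat, each leg's axis is inset half a diameter from the nearest pair of seat edges (so the leg's bounding box is flush with the corner).

C is an open-topped rectangular box: outside dimensions 583×556×259 mm, with a uniform wall and base thickness of 10 mm. The base is a full 583×556 slab on the floor; four walls sit on top of the base. The front and back walls (the −y and +y sides) span the full width; the two side walls fit between them.

Three stools sit around the table at the −y, +y, +x sides. The open box is on top of the table.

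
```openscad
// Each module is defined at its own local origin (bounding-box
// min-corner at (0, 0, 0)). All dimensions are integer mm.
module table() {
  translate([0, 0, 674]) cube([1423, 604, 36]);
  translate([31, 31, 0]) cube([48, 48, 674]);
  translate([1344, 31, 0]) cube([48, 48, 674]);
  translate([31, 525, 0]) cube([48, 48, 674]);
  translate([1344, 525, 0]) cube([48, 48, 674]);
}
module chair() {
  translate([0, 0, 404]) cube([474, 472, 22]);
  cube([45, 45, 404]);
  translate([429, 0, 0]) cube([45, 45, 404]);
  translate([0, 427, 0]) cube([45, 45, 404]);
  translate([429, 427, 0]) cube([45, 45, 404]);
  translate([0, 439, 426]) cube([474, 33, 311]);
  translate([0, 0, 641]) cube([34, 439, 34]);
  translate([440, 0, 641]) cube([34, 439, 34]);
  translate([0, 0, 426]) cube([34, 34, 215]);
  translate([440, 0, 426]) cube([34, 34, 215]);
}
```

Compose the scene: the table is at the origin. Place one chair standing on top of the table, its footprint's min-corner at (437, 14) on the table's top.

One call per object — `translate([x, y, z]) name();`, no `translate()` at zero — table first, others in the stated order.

table();
translate([437, 14, 710]) chair();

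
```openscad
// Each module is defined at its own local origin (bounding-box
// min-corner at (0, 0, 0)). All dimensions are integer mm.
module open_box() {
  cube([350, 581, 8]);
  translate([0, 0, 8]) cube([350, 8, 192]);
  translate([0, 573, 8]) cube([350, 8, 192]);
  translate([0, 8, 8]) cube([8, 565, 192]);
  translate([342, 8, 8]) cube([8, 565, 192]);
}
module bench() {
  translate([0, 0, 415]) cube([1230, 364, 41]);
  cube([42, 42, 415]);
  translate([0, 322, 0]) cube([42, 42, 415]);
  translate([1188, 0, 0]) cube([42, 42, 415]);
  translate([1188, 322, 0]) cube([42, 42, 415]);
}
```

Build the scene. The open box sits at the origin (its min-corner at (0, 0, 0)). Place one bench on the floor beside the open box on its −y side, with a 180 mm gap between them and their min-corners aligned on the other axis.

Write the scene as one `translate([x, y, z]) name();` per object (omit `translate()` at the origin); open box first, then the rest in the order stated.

open_box();
translate([0, -544, 0]) bench();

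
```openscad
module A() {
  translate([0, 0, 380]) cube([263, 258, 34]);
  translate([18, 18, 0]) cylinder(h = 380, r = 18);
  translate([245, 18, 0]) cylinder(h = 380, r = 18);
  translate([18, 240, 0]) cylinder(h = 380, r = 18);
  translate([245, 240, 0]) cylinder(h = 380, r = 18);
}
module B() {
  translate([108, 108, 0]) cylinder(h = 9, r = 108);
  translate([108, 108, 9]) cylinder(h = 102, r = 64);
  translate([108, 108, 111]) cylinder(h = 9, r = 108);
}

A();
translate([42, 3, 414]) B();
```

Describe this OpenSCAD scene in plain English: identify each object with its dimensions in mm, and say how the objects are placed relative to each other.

A is a four-legged stool. The seat is a 263×258×34 mm slab whose top surface is at z = 414 mm; four round legs, each 36 mm in diameter, run from the floor (z = 0) to the underside of the seat, each leg's axis is inset half a diameter from the nearest pair of seat edges (so the leg's bounding box is flush with the corner).

B is a spool: two coaxial disc flanges of radius 108 mm and thickness 9 mm, joined by a core cylinder of radius 64 mm and height 102 mm. The lower flange rests on z = 0 and the three cylinders share a vertical axis.

The spool is on top of the stool.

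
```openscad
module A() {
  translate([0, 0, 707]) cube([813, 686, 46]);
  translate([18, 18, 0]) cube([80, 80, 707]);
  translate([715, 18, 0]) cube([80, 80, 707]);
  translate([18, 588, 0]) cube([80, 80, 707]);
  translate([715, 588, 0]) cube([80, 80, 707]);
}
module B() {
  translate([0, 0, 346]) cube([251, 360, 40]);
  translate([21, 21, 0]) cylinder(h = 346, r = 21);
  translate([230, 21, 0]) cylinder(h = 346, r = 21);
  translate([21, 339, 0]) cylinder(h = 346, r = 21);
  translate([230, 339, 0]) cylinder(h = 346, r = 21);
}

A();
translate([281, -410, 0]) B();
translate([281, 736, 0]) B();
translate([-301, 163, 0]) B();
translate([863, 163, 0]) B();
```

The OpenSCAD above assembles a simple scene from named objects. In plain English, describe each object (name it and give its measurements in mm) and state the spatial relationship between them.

A is a rectangular dining table. The top is 813×686×46 mm with its upper surface at z = 753 mm. It stands on four 80×80 mm square legs, each inset 18 mm from the nearest pair of top edges, running from the floor to the underside of the top.

B is a four-legged stool. The seat is a 251×360×40 mm slab whose top surface is at z = 386 mm; four round legs, each 42 mm in diameter, run from the floor (z = 0) to the underside of the seat, each leg's axis is inset half a diameter from the nearest pair of seat edges (so the leg's bounding box is flush with the corner).

Four stools sit around the table at the −y, +y, −x, +x sides.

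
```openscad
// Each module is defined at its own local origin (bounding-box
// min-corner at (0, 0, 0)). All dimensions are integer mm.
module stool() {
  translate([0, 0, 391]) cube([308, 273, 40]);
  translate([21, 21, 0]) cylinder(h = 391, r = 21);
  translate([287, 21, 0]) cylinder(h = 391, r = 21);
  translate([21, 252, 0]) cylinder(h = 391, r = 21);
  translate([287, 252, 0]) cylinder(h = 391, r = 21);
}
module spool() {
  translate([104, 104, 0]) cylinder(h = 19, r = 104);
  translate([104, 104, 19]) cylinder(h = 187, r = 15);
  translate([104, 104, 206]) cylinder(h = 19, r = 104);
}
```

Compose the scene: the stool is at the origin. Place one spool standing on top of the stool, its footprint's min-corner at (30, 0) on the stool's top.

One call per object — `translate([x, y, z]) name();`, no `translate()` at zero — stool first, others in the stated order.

stool();
translate([30, 0, 431]) spool();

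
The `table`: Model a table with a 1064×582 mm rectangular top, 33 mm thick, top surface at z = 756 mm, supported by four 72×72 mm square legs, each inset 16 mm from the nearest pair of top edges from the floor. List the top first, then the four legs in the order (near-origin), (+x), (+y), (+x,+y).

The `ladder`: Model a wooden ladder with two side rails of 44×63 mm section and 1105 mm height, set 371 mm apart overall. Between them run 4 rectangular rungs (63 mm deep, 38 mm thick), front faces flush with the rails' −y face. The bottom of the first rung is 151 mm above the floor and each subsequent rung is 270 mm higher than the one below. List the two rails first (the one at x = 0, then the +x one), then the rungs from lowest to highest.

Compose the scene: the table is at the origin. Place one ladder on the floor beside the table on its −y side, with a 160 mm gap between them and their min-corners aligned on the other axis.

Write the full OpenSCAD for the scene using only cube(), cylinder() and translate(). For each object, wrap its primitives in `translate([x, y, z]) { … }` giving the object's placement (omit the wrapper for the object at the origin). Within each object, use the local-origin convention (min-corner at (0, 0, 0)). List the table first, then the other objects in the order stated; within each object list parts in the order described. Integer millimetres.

translate([0, 0, 723]) cube([1064, 582, 33]);
translate([16, 16, 0]) cube([72, 72, 723]);
translate([976, 16, 0]) cube([72, 72, 723]);
translate([16, 494, 0]) cube([72, 72, 723]);
translate([976, 494, 0]) cube([72, 72, 723]);
translate([0, -223, 0]) {
  cube([44, 63, 1105]);
  translate([327, 0, 0]) cube([44, 63, 1105]);
  translate([44, 0, 151]) cube([283, 63, 38]);
  translate([44, 0, 421]) cube([283, 63, 38]);
  translate([44, 0, 691]) cube([283, 63, 38]);
  translate([44, 0, 961]) cube([283, 63, 38]);
}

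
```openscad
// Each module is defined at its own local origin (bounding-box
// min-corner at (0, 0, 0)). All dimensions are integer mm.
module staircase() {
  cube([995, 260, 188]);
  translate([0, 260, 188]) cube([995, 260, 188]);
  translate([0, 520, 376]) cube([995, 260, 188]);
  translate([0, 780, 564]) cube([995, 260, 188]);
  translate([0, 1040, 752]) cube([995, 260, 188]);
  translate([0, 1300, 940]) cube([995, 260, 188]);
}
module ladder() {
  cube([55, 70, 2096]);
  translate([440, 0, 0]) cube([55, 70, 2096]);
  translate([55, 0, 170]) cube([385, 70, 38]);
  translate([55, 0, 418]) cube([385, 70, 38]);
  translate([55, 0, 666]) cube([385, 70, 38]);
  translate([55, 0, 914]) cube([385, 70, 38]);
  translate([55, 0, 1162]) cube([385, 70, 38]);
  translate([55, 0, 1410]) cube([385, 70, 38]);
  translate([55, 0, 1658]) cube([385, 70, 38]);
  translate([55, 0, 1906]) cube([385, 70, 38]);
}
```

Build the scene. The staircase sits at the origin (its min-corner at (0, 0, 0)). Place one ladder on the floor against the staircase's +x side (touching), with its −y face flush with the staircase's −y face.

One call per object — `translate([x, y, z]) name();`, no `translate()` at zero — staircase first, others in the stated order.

staircase();
translate([995, 0, 0]) ladder();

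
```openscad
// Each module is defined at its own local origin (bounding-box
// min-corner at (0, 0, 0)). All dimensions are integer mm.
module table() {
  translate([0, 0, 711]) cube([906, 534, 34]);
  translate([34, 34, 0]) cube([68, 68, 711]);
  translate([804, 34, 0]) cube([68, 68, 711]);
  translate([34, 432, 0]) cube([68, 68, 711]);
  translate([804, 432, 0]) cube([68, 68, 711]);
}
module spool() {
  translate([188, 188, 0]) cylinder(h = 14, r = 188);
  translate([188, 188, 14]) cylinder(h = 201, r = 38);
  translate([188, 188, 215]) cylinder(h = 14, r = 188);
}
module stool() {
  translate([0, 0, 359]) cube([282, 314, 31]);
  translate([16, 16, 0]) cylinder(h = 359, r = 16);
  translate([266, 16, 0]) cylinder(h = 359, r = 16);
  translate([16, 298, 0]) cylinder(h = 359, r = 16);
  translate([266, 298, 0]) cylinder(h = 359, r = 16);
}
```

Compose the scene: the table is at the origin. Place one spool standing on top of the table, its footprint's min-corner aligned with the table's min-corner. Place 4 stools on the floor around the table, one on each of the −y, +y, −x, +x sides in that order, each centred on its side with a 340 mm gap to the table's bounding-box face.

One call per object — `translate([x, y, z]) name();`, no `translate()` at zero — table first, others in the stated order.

table();
translate([0, 0, 745]) spool();
translate([312, -654, 0]) stool();
translate([312, 874, 0]) stool();
translate([-622, 110, 0]) stool();
translate([1246, 110, 0]) stool();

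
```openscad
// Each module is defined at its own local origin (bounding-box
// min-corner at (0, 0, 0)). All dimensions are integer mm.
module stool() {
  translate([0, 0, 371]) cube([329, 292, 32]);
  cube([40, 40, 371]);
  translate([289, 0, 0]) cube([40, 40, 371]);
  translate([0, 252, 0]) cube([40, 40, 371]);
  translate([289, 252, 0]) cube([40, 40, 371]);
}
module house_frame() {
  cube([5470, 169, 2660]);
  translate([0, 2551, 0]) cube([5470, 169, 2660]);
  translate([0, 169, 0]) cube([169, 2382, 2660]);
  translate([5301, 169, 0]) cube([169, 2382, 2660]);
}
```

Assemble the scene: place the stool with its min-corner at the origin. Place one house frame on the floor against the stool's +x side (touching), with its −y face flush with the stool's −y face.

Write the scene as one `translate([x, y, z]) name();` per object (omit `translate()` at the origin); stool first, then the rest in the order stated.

stool();
translate([329, 0, 0]) house_frame();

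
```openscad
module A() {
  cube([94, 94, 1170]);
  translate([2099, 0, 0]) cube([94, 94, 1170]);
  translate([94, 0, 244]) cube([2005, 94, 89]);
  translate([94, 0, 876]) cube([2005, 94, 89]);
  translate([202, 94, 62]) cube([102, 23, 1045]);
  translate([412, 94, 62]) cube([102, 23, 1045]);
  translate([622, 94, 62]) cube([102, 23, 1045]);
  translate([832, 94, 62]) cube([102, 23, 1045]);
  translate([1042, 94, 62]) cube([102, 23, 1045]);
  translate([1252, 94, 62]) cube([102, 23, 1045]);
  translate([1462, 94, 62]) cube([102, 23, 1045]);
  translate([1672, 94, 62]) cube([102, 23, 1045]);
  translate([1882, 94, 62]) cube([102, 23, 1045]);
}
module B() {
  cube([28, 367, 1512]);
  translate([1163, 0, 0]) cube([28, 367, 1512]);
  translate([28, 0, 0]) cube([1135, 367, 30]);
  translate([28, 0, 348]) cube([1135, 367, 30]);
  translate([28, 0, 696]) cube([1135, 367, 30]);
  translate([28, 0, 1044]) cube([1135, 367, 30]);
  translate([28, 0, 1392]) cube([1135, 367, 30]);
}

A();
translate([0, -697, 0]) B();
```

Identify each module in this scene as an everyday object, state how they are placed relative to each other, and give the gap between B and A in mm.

The bookshelf's nearest face is 330 mm from the fence section's −y face.

A is a fence section. B is a bookshelf. The bookshelf is on the floor beside the fence section on its −y side. The gap between the bookshelf and the fence section is 330 mm.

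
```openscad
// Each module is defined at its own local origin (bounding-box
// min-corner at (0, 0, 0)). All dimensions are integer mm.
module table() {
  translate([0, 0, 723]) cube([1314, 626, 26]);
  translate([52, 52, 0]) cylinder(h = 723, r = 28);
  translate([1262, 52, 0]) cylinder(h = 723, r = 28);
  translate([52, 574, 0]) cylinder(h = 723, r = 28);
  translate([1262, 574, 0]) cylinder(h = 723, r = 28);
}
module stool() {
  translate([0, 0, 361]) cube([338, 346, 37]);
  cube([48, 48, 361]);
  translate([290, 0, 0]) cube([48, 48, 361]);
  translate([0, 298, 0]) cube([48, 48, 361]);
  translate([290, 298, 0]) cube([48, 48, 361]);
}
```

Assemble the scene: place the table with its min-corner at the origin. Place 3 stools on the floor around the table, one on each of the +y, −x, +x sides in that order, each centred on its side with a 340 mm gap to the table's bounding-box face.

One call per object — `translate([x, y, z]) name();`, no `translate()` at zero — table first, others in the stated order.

table();
translate([488, 966, 0]) stool();
translate([-678, 140, 0]) stool();
translate([1654, 140, 0]) stool();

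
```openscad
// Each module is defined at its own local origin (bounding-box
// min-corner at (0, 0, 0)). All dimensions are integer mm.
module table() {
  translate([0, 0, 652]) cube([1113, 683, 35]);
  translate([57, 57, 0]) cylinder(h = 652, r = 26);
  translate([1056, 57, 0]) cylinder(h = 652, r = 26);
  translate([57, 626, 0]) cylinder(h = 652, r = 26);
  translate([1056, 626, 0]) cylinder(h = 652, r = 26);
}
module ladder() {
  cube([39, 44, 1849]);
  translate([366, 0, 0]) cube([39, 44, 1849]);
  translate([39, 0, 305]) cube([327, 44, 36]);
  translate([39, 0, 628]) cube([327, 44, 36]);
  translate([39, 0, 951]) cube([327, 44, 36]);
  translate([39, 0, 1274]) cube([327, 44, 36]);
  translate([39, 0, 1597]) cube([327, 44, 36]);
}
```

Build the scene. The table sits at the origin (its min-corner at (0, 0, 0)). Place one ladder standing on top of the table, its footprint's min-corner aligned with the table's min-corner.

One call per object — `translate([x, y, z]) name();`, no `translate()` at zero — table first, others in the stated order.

table();
translate([0, 0, 687]) ladder();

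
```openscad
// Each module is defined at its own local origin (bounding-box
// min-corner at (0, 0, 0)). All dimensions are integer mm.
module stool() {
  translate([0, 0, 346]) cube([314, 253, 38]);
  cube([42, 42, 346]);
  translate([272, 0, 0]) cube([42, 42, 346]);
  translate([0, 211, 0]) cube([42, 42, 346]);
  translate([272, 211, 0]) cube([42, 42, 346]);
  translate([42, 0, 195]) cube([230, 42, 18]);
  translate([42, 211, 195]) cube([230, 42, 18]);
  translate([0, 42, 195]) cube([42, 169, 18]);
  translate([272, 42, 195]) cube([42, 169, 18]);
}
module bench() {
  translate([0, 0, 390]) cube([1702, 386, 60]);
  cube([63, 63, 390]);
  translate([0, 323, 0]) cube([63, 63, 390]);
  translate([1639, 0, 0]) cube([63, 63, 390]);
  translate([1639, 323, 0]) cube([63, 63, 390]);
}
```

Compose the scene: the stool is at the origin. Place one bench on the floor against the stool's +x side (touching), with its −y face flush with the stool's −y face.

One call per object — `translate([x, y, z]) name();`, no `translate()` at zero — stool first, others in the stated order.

stool();
translate([314, 0, 0]) bench();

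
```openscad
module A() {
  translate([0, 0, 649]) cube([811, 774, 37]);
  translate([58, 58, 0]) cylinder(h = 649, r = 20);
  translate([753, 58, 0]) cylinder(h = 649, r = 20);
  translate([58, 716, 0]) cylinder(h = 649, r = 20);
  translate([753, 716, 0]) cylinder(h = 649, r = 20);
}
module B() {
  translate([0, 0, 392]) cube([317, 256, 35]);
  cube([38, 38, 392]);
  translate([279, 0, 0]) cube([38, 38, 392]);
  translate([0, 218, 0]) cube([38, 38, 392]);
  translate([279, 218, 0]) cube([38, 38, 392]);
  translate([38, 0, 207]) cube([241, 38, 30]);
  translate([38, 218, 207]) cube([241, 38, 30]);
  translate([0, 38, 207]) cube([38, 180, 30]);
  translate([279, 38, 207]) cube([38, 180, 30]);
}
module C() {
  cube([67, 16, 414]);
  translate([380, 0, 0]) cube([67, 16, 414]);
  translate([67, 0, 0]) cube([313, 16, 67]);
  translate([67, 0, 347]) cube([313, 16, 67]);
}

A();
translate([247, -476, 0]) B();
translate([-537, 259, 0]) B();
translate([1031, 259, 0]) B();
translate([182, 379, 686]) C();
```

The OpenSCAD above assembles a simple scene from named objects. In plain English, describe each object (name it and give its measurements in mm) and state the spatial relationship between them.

A is a table with a 811×774 mm rectangular top, 37 mm thick, top surface at z = 686 mm, supported by four round legs of 40 mm diameter, each leg's bounding box inset 38 mm from the nearest pair of top edges, running from the floor.

B is a four-legged stool. The seat is a 317×256×35 mm slab whose top surface is at z = 427 mm; four square legs, each 38×38 mm in cross-section, run from the floor (z = 0) to the underside of the seat, each flush with a corner of the seat. Four stretchers, 38 mm wide and 30 mm tall, connect adjacent legs with their undersides at z = 207 mm, each running between the inner faces of the legs it joins and aligned with the legs' outer faces on the other axis.

C is a rectangular picture frame lying in the x–z plane (depth along y). The opening is 313 mm wide (x) by 280 mm tall (z), surrounded by a border 67 mm wide on all four sides. The frame is 16 mm deep and is made of two full-height vertical stiles with two horizontal rails fitted between them.

Three stools sit around the table at the −y, −x, +x sides. The picture frame is on top of the table, centred.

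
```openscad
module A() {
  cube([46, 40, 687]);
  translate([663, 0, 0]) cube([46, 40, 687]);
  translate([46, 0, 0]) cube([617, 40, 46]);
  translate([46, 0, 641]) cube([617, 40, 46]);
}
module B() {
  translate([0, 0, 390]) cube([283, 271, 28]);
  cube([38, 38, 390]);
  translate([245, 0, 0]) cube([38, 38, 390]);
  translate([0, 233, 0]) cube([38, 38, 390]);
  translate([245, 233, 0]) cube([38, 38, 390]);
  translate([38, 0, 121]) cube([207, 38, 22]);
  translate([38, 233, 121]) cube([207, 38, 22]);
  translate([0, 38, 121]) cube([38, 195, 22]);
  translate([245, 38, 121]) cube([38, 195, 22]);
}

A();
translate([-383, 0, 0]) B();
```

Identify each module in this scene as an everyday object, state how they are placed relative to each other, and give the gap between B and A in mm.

The stool's nearest face is 100 mm from the picture frame's −x face.

A is a picture frame. B is a stool. The stool is on the floor beside the picture frame on its −x side. The gap between the stool and the picture frame is 100 mm.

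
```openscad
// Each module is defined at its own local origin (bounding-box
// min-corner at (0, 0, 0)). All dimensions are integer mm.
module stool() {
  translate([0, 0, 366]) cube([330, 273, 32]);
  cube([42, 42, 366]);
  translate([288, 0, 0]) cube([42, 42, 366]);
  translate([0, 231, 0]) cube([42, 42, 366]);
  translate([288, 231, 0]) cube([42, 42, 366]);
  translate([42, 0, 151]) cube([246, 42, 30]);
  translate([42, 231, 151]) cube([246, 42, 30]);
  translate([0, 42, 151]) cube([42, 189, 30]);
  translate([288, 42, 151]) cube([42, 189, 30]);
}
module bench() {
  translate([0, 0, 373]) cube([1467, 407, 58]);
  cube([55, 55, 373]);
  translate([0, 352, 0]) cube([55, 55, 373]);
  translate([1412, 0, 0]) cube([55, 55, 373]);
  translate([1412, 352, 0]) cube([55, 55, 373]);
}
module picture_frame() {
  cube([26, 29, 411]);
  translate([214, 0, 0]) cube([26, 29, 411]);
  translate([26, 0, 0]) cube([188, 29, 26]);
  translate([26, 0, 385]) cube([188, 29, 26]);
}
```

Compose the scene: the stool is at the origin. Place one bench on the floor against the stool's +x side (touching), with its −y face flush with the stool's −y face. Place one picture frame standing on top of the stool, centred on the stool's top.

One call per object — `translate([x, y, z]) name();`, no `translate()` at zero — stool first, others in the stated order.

stool();
translate([330, 0, 0]) bench();
translate([45, 122, 398]) picture_frame();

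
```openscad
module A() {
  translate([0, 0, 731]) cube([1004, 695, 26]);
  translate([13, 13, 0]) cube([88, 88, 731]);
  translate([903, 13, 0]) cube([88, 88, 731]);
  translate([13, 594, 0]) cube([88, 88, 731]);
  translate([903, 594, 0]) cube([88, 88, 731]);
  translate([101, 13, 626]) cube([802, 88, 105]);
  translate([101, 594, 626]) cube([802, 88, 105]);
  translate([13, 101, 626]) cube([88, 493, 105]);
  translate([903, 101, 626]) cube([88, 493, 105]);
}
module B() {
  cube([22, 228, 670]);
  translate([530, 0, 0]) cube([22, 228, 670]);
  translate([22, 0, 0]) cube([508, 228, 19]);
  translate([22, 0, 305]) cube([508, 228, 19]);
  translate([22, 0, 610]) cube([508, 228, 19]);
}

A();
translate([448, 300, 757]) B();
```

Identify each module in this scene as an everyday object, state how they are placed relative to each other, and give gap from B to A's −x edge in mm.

A is a table. B is a bookshelf. The bookshelf is on top of the table. The gap from the bookshelf to the table's −x edge is 448 mm.

The bookshelf's min-x is at 448; the table's min-x is 0; gap = 448 mm.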